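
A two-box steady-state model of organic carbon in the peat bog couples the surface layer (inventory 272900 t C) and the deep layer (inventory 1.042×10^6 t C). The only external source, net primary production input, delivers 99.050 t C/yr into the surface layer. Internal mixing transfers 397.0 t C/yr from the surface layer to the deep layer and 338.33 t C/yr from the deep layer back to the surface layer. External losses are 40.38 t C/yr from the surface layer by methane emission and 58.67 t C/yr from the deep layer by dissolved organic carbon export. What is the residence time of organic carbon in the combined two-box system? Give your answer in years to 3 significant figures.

For the system as a whole, the A↔B exchange is internal and contributes nothing to the throughput; only the external sinks remove mass.
M_total = 272900 + 1.042×10^6 = 1.3149×10^6 t C.
ΣF_external_out = 40.38 + 58.67 = 99.050 t C/yr.
τ = M_total / ΣF_ext = 1.3149×10^6 / 99.050 = 13280 yr.

13300 yr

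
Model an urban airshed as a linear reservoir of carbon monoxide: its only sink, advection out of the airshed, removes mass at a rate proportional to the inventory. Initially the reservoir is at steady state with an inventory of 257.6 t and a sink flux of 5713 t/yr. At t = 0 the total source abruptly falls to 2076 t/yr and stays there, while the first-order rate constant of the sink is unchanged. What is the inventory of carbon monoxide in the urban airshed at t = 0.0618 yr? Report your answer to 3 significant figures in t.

135 t

The sink rate constant is k = F₀/M₀ = 5713/257.6 = 22.18 yr⁻¹.
Solving dM/dt = F₁ − kM with M(0) = M₀ gives M(t) = F₁/k + (M₀ − F₁/k)·e^(−kt).
F₁/k = 2076/22.18 = 93.607 t; kt = 22.18 × 0.0618 = 1.371, e^(−kt) = 0.2540.
M(0.0618) = 93.607 + (257.6 − 93.607) × 0.2540 = 93.607 + 41.65 = 135.25 t.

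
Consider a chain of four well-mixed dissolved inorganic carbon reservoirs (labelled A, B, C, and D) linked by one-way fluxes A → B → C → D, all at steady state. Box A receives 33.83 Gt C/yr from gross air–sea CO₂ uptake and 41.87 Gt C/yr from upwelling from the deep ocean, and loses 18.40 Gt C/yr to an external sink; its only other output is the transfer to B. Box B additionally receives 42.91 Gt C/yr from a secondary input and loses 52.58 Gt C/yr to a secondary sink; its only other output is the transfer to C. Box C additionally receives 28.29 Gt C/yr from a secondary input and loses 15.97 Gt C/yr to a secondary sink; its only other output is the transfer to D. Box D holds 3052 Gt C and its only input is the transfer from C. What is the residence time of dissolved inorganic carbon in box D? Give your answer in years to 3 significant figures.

50.9 yr

Box A: F(A→B) = (33.83 + 41.87) − 18.40 = 57.300 Gt C/yr.
Box B: F(B→C) = (57.300 + 42.91) − 52.58 = 47.630 Gt C/yr.
Box C: F(C→D) = (47.630 + 28.29) − 15.97 = 59.950 Gt C/yr.
Box D throughput = its input = 59.950 Gt C/yr; τ = 3052 / 59.950 = 50.91 yr.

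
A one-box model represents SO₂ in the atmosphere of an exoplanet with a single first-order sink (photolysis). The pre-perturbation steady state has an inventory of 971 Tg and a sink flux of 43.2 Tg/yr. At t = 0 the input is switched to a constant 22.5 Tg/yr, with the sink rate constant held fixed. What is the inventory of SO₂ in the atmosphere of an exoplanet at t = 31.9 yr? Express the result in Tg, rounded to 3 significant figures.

τ = M₀/F₀ = 971/43.2 = 22.48 yr; rate constant k = 1/τ.
New steady state M_∞ = F₁/k = F₁·τ = 22.5 × 22.48 = 505.73 Tg.
M(t) = M_∞ + (M₀ − M_∞)·e^(−t/τ); t/τ = 31.9/22.48 = 1.419, so e^(−t/τ) = 0.2419.
M(t) = 505.73 + 465.3 × 0.2419 = 618.28 Tg.

618 Tg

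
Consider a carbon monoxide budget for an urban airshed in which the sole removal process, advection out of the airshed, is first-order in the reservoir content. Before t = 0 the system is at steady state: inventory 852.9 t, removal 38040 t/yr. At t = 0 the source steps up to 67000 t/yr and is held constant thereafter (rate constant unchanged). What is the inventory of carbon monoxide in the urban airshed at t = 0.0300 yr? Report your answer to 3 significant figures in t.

1330 t

Residence time τ = M₀/F₀ = 0.02242 yr. The eventual steady state is M_∞ = M₀·(F₁/F₀) = 852.9 × 67000/38040 = 1502.2 t.
The anomaly ΔM(t) = M(t) − M_∞ decays as ΔM₀·e^(−t/τ) with ΔM₀ = 852.9 − 1502.2 = −649.3 t.
At t = 0.0300 yr, e^(−t/τ) = e^(−1.338) = 0.2624, so ΔM = −170.4 t and M = 1502.2 − 170.4 = 1331.9 t.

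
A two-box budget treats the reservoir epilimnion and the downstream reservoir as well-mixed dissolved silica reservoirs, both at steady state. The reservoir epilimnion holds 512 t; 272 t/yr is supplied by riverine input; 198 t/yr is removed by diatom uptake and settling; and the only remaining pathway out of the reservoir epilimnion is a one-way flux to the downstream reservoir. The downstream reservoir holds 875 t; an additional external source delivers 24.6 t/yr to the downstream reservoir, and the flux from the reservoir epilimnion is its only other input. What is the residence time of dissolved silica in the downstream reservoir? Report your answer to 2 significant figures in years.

8.9 yr

Balance the reservoir epilimnion: ΣF_in = 272.00 t/yr.
Flux to the downstream reservoir = ΣF_in − (198) = 74.000 t/yr.
Total input to the downstream reservoir = 74.000 + 24.6 = 98.600 t/yr; at steady state this equals its total output.
τ = M / F = 875 / 98.600 = 8.874 yr.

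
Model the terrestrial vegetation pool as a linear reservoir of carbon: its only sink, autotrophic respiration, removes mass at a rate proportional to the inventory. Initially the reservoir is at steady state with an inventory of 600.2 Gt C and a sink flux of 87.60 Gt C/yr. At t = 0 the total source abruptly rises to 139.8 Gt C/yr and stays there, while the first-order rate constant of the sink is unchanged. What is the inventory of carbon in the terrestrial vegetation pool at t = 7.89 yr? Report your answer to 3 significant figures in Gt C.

845 Gt C

The sink rate constant is k = F₀/M₀ = 87.60/600.2 = 0.1460 yr⁻¹.
Solving dM/dt = F₁ − kM with M(0) = M₀ gives M(t) = F₁/k + (M₀ − F₁/k)·e^(−kt).
F₁/k = 139.8/0.1460 = 957.85 Gt C; kt = 0.1460 × 7.89 = 1.152, e^(−kt) = 0.3161.
M(7.89) = 957.85 + (600.2 − 957.85) × 0.3161 = 957.85 − 113.1 = 844.78 Gt C.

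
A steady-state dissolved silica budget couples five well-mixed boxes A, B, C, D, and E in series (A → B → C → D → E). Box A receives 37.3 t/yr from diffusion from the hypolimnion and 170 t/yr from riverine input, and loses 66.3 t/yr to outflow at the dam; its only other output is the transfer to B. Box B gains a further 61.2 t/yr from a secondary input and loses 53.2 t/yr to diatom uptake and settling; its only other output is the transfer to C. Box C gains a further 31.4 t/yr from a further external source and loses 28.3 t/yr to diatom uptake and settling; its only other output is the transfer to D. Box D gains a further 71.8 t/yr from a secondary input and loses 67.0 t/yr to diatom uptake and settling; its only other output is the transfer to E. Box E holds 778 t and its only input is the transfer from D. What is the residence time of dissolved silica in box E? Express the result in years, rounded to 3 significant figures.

4.96 yr

Box A: F(A→B) = (37.3 + 170) − 66.3 = 141.00 t/yr.
Box B: F(B→C) = (141.00 + 61.2) − 53.2 = 149.00 t/yr.
Box C: F(C→D) = (149.00 + 31.4) − 28.3 = 152.10 t/yr.
Box D: F(D→E) = (152.10 + 71.8) − 67.0 = 156.90 t/yr.
Box E throughput = its input = 156.90 t/yr; τ = 778 / 156.90 = 4.959 yr.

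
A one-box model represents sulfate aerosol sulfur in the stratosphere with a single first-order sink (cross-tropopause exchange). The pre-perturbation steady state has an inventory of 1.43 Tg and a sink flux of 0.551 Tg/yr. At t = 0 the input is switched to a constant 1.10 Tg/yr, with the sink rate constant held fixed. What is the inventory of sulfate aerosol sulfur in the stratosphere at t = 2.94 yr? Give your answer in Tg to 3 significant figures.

2.40 Tg

Residence time τ = M₀/F₀ = 2.595 yr. The eventual steady state is M_∞ = M₀·(F₁/F₀) = 1.43 × 1.10/0.551 = 2.8548 Tg.
The anomaly ΔM(t) = M(t) − M_∞ decays as ΔM₀·e^(−t/τ) with ΔM₀ = 1.43 − 2.8548 = −1.425 Tg.
At t = 2.94 yr, e^(−t/τ) = e^(−1.133) = 0.3221, so ΔM = −0.4590 Tg and M = 2.8548 − 0.4590 = 2.3958 Tg.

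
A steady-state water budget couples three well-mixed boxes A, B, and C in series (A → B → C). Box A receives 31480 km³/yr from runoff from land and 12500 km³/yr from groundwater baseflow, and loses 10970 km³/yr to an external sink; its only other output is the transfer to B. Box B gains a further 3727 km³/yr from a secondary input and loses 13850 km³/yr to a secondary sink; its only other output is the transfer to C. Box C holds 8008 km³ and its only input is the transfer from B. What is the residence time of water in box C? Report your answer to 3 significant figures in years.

0.350 yr

Box A: F(A→B) = (31480 + 12500) − 10970 = 33010 km³/yr.
Box B: F(B→C) = (33010 + 3727) − 13850 = 22887 km³/yr.
Box C throughput = its input = 22887 km³/yr; τ = 8008 / 22887 = 0.3499 yr.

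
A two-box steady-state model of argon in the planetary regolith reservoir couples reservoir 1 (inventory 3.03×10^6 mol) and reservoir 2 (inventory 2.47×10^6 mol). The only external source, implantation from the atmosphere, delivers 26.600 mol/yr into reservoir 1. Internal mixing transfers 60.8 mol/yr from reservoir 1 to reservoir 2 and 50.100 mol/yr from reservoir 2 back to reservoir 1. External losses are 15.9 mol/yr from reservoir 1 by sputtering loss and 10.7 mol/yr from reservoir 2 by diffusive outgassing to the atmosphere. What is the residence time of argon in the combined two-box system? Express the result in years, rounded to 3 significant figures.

Residence time in the combined system uses the total inventory and the total *external* removal — internal exchanges between the two boxes cancel.
M_total = 3.03×10^6 + 2.47×10^6 = 5.5000×10^6 mol.
ΣF_external_out = 15.9 + 10.7 = 26.600 mol/yr.
τ = M_total / ΣF_ext = 5.5000×10^6 / 26.600 = 206800 yr.

207000 yr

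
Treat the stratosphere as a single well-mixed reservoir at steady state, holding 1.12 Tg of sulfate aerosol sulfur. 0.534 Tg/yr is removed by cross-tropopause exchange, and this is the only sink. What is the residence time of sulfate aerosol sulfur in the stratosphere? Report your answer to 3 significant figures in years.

2.10 yr

τ = M / F = 1.12 / 0.534 = 2.097 yr.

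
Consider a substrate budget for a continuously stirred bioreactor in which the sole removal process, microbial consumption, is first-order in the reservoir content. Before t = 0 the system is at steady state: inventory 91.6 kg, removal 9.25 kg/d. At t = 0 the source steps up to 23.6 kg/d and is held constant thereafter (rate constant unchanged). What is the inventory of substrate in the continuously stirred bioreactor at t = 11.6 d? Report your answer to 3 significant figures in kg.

190 kg

τ = M₀/F₀ = 91.6/9.25 = 9.903 d; rate constant k = 1/τ.
New steady state M_∞ = F₁/k = F₁·τ = 23.6 × 9.903 = 233.70 kg.
M(t) = M_∞ + (M₀ − M_∞)·e^(−t/τ); t/τ = 11.6/9.903 = 1.171, so e^(−t/τ) = 0.3099.
M(t) = 233.70 − 142.1 × 0.3099 = 189.66 kg.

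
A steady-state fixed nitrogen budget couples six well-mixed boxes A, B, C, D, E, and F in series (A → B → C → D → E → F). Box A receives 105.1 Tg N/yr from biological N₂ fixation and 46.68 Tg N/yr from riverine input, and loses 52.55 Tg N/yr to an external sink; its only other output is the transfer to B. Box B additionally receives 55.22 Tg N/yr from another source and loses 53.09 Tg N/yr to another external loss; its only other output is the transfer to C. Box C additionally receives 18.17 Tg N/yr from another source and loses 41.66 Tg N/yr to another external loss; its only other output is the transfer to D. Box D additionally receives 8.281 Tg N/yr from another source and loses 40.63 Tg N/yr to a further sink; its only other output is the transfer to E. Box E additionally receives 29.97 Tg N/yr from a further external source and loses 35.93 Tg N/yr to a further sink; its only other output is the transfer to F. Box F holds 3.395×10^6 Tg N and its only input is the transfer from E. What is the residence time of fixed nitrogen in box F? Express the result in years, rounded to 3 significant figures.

85800 yr

Box A: F(A→B) = (105.1 + 46.68) − 52.55 = 99.230 Tg N/yr.
Box B: F(B→C) = (99.230 + 55.22) − 53.09 = 101.36 Tg N/yr.
Box C: F(C→D) = (101.36 + 18.17) − 41.66 = 77.870 Tg N/yr.
Box D: F(D→E) = (77.870 + 8.281) − 40.63 = 45.521 Tg N/yr.
Box E: F(E→F) = (45.521 + 29.97) − 35.93 = 39.561 Tg N/yr.
Box F throughput = its input = 39.561 Tg N/yr; τ = 3.395×10^6 / 39.561 = 85820 yr.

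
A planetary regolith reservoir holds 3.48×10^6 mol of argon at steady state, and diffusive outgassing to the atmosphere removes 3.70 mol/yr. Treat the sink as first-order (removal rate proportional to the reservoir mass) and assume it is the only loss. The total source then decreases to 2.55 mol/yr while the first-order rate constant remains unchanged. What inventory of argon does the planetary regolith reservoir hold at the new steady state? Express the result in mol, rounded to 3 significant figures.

Rate constant k = F/M = 3.70 / 3.48×10^6 = 1.063×10^-6 yr⁻¹.
At the new steady state, source = k·M_new ⇒ M_new = 2.55 / 1.063×10^-6 = 2.398×10^6 mol.
(Equivalently M_new = M × F_new/F_old = 3.48×10^6 × 2.55/3.70.)

2.40×10^6 mol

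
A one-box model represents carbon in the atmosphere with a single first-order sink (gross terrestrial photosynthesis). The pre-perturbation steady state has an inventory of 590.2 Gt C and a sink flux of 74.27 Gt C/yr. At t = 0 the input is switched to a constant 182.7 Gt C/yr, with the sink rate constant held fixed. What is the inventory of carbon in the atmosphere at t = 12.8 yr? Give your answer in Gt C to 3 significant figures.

1280 Gt C

τ = M₀/F₀ = 590.2/74.27 = 7.947 yr; rate constant k = 1/τ.
New steady state M_∞ = F₁/k = F₁·τ = 182.7 × 7.947 = 1451.9 Gt C.
M(t) = M_∞ + (M₀ − M_∞)·e^(−t/τ); t/τ = 12.8/7.947 = 1.611, so e^(−t/τ) = 0.1997.
M(t) = 1451.9 − 861.7 × 0.1997 = 1279.8 Gt C.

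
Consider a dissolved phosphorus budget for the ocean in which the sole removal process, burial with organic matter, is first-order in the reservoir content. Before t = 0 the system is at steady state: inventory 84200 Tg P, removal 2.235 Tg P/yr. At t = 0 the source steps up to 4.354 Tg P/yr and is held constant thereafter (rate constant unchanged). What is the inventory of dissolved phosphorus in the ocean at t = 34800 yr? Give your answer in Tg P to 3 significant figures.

τ = M₀/F₀ = 84200/2.235 = 37670 yr; rate constant k = 1/τ.
New steady state M_∞ = F₁/k = F₁·τ = 4.354 × 37670 = 164030 Tg P.
M(t) = M_∞ + (M₀ − M_∞)·e^(−t/τ); t/τ = 34800/37670 = 0.9237, so e^(−t/τ) = 0.3970.
M(t) = 164030 − 79830 × 0.3970 = 132330 Tg P.

132000 Tg P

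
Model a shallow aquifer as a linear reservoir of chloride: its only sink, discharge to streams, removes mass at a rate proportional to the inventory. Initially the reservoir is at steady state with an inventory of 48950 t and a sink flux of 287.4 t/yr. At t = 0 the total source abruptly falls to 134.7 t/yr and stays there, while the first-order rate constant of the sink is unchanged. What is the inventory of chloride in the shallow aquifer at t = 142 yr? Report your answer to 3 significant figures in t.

Residence time τ = M₀/F₀ = 170.3 yr. The eventual steady state is M_∞ = M₀·(F₁/F₀) = 48950 × 134.7/287.4 = 22942 t.
The anomaly ΔM(t) = M(t) − M_∞ decays as ΔM₀·e^(−t/τ) with ΔM₀ = 48950 − 22942 = 26010 t.
At t = 142 yr, e^(−t/τ) = e^(−0.8337) = 0.4344, so ΔM = 11300 t and M = 22942 + 11300 = 34241 t.

34200 t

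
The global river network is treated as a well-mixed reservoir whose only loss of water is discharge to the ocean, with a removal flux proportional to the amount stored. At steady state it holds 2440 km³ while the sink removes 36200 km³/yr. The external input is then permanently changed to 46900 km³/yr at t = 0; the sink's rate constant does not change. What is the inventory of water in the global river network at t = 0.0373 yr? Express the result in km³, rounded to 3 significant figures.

Residence time τ = M₀/F₀ = 0.06740 yr. The eventual steady state is M_∞ = M₀·(F₁/F₀) = 2440 × 46900/36200 = 3161.2 km³.
The anomaly ΔM(t) = M(t) − M_∞ decays as ΔM₀·e^(−t/τ) with ΔM₀ = 2440 − 3161.2 = −721.2 km³.
At t = 0.0373 yr, e^(−t/τ) = e^(−0.5534) = 0.5750, so ΔM = −414.7 km³ and M = 3161.2 − 414.7 = 2746.5 km³.

2750 km³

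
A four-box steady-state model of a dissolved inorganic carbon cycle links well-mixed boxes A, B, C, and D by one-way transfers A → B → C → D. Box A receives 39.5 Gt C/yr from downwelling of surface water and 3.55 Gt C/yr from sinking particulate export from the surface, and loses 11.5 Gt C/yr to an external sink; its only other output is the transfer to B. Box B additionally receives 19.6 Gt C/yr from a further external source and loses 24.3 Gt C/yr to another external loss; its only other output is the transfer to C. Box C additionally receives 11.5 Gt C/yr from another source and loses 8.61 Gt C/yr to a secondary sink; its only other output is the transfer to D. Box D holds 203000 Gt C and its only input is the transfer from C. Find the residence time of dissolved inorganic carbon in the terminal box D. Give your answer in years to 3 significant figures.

6830 yr

Box A: F(A→B) = (39.5 + 3.55) − 11.5 = 31.550 Gt C/yr.
Box B: F(B→C) = (31.550 + 19.6) − 24.3 = 26.850 Gt C/yr.
Box C: F(C→D) = (26.850 + 11.5) − 8.61 = 29.740 Gt C/yr.
Box D throughput = its input = 29.740 Gt C/yr; τ = 203000 / 29.740 = 6826 yr.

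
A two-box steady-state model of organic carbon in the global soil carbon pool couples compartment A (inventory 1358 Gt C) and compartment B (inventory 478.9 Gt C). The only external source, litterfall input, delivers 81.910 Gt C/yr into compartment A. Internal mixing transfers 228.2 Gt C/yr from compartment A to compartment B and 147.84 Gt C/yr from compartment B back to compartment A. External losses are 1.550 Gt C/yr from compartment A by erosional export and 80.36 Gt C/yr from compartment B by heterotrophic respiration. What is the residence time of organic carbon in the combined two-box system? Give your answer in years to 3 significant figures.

22.4 yr

Treat the two boxes together as one reservoir: the mixing fluxes between them are internal recycling, so τ = ΣM / Σ(external losses).
M_total = 1358 + 478.9 = 1836.9 Gt C.
ΣF_external_out = 1.550 + 80.36 = 81.910 Gt C/yr.
τ = M_total / ΣF_ext = 1836.9 / 81.910 = 22.43 yr.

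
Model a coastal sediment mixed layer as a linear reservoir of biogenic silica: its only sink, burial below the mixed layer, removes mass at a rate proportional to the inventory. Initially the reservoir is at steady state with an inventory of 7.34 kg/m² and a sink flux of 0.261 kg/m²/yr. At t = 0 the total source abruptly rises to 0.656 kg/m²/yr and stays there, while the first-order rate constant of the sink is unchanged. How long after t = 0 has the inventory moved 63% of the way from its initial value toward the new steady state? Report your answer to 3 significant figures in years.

τ = M₀/F₀ = 7.34/0.261 = 28.12 yr.
The remaining gap fraction is e^(−t/τ); 63% covered ⇒ e^(−t/τ) = 0.370.
t = −τ ln(0.370) = 28.12 × 0.9943 = 27.96 yr.

28.0 yr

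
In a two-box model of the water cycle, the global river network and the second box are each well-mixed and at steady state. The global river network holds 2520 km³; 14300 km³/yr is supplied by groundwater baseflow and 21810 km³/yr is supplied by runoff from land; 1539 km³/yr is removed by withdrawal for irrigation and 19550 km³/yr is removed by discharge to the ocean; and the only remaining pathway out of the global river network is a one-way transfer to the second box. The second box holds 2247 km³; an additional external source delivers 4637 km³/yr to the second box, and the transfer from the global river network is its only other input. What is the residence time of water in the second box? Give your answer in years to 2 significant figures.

0.11 yr

Balance the global river network: ΣF_in = 14300 + 21810 = 36110 km³/yr.
Transfer to the second box = ΣF_in − (1539 + 19550) = 15021 km³/yr.
Total input to the second box = 15021 + 4637 = 19658 km³/yr; at steady state this equals its total output.
τ = M / F = 2247 / 19658 = 0.1143 yr.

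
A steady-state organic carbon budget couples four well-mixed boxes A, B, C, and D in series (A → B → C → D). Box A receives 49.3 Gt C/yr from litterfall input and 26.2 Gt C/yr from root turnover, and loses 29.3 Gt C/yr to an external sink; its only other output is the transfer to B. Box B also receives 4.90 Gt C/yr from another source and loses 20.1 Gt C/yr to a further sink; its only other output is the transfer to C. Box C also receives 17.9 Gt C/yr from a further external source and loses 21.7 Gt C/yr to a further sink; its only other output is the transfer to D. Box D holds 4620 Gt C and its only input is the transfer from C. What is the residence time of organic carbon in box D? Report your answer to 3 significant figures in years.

170 yr

Box A: F(A→B) = (49.3 + 26.2) − 29.3 = 46.200 Gt C/yr.
Box B: F(B→C) = (46.200 + 4.90) − 20.1 = 31.000 Gt C/yr.
Box C: F(C→D) = (31.000 + 17.9) − 21.7 = 27.200 Gt C/yr.
Box D throughput = its input = 27.200 Gt C/yr; τ = 4620 / 27.200 = 169.9 yr.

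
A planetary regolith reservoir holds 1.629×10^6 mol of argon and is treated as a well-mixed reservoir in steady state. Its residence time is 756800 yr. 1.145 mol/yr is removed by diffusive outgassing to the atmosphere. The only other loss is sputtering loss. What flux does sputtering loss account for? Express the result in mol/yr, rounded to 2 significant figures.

1.0 mol/yr

Total removal F = M/τ = 1.629×10^6 / 756800 = 2.152 mol/yr.
Sputtering loss = F − (1.145) = 2.152 − 1.145 = 1.007 mol/yr.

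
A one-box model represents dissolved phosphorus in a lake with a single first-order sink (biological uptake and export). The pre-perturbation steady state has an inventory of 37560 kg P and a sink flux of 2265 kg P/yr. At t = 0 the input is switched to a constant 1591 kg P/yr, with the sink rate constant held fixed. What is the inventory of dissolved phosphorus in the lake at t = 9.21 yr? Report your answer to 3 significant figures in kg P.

32800 kg P

τ = M₀/F₀ = 37560/2265 = 16.58 yr; rate constant k = 1/τ.
New steady state M_∞ = F₁/k = F₁·τ = 1591 × 16.58 = 26383 kg P.
M(t) = M_∞ + (M₀ − M_∞)·e^(−t/τ); t/τ = 9.21/16.58 = 0.5554, so e^(−t/τ) = 0.5738.
M(t) = 26383 + 11180 × 0.5738 = 32797 kg P.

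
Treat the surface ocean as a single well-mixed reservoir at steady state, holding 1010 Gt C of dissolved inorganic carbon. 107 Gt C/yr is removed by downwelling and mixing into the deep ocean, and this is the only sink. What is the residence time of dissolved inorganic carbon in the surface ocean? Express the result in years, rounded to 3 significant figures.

9.44 yr

τ = M / F = 1010 / 107 = 9.439 yr.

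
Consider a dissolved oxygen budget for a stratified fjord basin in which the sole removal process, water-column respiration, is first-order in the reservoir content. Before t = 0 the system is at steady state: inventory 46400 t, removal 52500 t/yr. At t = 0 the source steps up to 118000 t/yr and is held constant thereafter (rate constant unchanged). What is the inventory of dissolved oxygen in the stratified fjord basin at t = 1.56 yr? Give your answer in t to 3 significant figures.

The sink rate constant is k = F₀/M₀ = 52500/46400 = 1.131 yr⁻¹.
Solving dM/dt = F₁ − kM with M(0) = M₀ gives M(t) = F₁/k + (M₀ − F₁/k)·e^(−kt).
F₁/k = 118000/1.131 = 104290 t; kt = 1.131 × 1.56 = 1.765, e^(−kt) = 0.1712.
M(1.56) = 104290 + (46400 − 104290) × 0.1712 = 104290 − 9909 = 94380 t.

94400 t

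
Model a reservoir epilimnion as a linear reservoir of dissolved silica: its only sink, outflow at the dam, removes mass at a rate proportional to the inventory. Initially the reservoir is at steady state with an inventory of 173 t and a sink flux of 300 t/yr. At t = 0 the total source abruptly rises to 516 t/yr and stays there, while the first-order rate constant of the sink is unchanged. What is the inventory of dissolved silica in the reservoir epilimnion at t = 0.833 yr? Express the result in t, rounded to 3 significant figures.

The sink rate constant is k = F₀/M₀ = 300/173 = 1.734 yr⁻¹.
Solving dM/dt = F₁ − kM with M(0) = M₀ gives M(t) = F₁/k + (M₀ − F₁/k)·e^(−kt).
F₁/k = 516/1.734 = 297.56 t; kt = 1.734 × 0.833 = 1.445, e^(−kt) = 0.2359.
M(0.833) = 297.56 + (173 − 297.56) × 0.2359 = 297.56 − 29.38 = 268.18 t.

268 t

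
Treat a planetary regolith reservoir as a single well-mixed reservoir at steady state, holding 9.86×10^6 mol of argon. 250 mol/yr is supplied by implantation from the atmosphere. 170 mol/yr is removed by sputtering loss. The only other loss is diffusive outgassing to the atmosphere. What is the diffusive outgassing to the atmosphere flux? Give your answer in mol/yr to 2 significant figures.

At steady state ΣF_in = ΣF_out.
ΣF_in = 250.00 mol/yr.
Diffusive outgassing to the atmosphere flux = ΣF_in − (170) = 250.00 − 170.0 = 80.00 mol/yr.

80 mol/yr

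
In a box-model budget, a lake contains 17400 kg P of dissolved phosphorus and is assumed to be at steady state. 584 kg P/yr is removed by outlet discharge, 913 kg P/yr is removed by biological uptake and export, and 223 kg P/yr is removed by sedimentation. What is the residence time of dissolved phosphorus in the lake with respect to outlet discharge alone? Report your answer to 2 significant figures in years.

Residence time with respect to a single sink: τ = M / F_sink.
τ = 17400 / 584 = 29.79 yr.

30 yr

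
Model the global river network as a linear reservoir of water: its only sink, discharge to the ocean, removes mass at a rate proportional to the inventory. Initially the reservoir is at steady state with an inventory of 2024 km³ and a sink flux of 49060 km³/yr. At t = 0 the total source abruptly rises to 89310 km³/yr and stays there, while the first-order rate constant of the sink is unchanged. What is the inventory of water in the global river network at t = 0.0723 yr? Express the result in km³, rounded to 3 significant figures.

τ = M₀/F₀ = 2024/49060 = 0.04126 yr; rate constant k = 1/τ.
New steady state M_∞ = F₁/k = F₁·τ = 89310 × 0.04126 = 3684.5 km³.
M(t) = M_∞ + (M₀ − M_∞)·e^(−t/τ); t/τ = 0.0723/0.04126 = 1.752, so e^(−t/τ) = 0.1733.
M(t) = 3684.5 − 1661 × 0.1733 = 3396.7 km³.

3400 km³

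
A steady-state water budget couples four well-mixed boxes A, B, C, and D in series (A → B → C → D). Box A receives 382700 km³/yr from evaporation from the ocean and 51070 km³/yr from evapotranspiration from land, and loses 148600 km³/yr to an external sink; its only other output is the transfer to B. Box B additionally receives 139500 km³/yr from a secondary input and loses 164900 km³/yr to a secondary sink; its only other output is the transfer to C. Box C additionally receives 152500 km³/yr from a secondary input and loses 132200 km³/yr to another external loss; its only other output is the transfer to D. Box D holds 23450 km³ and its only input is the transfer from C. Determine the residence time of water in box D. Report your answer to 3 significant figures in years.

Box A: F(A→B) = (382700 + 51070) − 148600 = 285170 km³/yr.
Box B: F(B→C) = (285170 + 139500) − 164900 = 259770 km³/yr.
Box C: F(C→D) = (259770 + 152500) − 132200 = 280070 km³/yr.
Box D throughput = its input = 280070 km³/yr; τ = 23450 / 280070 = 0.08373 yr.

0.0837 yr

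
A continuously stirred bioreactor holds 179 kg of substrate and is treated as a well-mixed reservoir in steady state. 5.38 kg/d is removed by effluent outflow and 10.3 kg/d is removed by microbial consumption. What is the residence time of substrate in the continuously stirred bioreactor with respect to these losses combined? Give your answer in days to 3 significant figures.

Total removal = 5.380 + 10.30 = 15.680 kg/d.
τ = M / ΣF_out = 179 / 15.680 = 11.42 d.

11.4 d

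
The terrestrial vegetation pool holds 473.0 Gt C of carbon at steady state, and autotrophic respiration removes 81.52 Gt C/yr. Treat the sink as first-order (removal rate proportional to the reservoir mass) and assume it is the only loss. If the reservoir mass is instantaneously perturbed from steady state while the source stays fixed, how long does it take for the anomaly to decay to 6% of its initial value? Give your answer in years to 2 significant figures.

16 yr

For a linear reservoir the anomaly decays as exp(−t/τ) with τ = M/F = 473.0/81.52 = 5.802 yr.
exp(−t/τ) = 0.06 ⇒ t = −τ ln(0.06) = 5.802 × 2.813 = 16.32 yr.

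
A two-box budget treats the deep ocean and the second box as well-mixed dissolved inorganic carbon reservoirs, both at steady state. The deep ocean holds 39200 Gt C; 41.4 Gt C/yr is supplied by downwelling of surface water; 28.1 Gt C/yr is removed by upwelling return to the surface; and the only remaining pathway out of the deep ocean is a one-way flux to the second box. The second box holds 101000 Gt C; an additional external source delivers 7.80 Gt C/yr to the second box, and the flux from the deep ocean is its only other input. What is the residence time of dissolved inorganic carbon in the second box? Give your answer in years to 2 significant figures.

Balance the deep ocean: ΣF_in = 41.400 Gt C/yr.
Flux to the second box = ΣF_in − (28.1) = 13.300 Gt C/yr.
Total input to the second box = 13.300 + 7.80 = 21.100 Gt C/yr; at steady state this equals its total output.
τ = M / F = 101000 / 21.100 = 4787 yr.

4800 yr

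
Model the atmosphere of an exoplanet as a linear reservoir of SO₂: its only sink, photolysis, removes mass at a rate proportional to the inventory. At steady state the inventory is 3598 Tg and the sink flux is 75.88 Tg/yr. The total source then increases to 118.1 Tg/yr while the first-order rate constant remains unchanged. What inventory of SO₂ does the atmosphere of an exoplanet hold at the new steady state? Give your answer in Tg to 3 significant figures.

5600 Tg

Rate constant k = F/M = 75.88 / 3598 = 0.02109 yr⁻¹.
At the new steady state, source = k·M_new ⇒ M_new = 118.1 / 0.02109 = 5600 Tg.
(Equivalently M_new = M × F_new/F_old = 3598 × 118.1/75.88.)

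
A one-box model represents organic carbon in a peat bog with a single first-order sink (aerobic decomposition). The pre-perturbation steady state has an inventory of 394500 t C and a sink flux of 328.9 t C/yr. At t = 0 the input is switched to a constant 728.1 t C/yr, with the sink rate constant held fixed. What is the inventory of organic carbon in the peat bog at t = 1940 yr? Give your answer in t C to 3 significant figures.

Residence time τ = M₀/F₀ = 1199 yr. The eventual steady state is M_∞ = M₀·(F₁/F₀) = 394500 × 728.1/328.9 = 873320 t C.
The anomaly ΔM(t) = M(t) − M_∞ decays as ΔM₀·e^(−t/τ) with ΔM₀ = 394500 − 873320 = −478800 t C.
At t = 1940 yr, e^(−t/τ) = e^(−1.617) = 0.1984, so ΔM = −95000 t C and M = 873320 − 95000 = 778320 t C.

778000 t C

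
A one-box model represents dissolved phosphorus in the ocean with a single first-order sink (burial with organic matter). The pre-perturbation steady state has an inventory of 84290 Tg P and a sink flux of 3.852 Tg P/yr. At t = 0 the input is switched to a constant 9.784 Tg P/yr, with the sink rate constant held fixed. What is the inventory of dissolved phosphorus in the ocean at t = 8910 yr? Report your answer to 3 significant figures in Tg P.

Residence time τ = M₀/F₀ = 21880 yr. The eventual steady state is M_∞ = M₀·(F₁/F₀) = 84290 × 9.784/3.852 = 214090 Tg P.
The anomaly ΔM(t) = M(t) − M_∞ decays as ΔM₀·e^(−t/τ) with ΔM₀ = 84290 − 214090 = −129800 Tg P.
At t = 8910 yr, e^(−t/τ) = e^(−0.4072) = 0.6655, so ΔM = −86390 Tg P and M = 214090 − 86390 = 127710 Tg P.

128000 Tg P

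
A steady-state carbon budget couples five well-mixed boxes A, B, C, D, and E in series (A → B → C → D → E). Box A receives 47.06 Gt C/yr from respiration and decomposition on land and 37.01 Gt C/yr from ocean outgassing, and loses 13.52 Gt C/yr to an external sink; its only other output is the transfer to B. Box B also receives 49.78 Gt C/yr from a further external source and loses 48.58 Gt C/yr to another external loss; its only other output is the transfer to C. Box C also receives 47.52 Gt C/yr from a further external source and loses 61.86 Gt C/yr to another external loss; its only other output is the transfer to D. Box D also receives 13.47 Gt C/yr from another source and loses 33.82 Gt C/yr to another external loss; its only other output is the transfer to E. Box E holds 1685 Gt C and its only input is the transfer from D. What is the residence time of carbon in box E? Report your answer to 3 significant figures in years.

45.5 yr

Box A: F(A→B) = (47.06 + 37.01) − 13.52 = 70.550 Gt C/yr.
Box B: F(B→C) = (70.550 + 49.78) − 48.58 = 71.750 Gt C/yr.
Box C: F(C→D) = (71.750 + 47.52) − 61.86 = 57.410 Gt C/yr.
Box D: F(D→E) = (57.410 + 13.47) − 33.82 = 37.060 Gt C/yr.
Box E throughput = its input = 37.060 Gt C/yr; τ = 1685 / 37.060 = 45.47 yr.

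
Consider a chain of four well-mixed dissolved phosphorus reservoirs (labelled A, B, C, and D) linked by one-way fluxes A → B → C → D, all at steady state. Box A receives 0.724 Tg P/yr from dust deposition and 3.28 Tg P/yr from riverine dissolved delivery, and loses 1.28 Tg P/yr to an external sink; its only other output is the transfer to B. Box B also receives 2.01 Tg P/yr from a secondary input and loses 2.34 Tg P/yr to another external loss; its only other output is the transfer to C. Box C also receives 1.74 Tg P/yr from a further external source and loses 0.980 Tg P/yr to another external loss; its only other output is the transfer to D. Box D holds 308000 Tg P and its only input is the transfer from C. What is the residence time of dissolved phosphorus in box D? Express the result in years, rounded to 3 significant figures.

97700 yr

Box A: F(A→B) = (0.724 + 3.28) − 1.28 = 2.7240 Tg P/yr.
Box B: F(B→C) = (2.7240 + 2.01) − 2.34 = 2.3940 Tg P/yr.
Box C: F(C→D) = (2.3940 + 1.74) − 0.980 = 3.1540 Tg P/yr.
Box D throughput = its input = 3.1540 Tg P/yr; τ = 308000 / 3.1540 = 97650 yr.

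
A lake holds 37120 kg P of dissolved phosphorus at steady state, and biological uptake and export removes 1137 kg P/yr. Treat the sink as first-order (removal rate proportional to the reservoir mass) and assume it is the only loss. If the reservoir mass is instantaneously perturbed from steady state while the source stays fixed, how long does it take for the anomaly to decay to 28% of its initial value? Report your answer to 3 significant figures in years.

For a linear reservoir the anomaly decays as exp(−t/τ) with τ = M/F = 37120/1137 = 32.65 yr.
exp(−t/τ) = 0.28 ⇒ t = −τ ln(0.28) = 32.65 × 1.273 = 41.56 yr.

41.6 yr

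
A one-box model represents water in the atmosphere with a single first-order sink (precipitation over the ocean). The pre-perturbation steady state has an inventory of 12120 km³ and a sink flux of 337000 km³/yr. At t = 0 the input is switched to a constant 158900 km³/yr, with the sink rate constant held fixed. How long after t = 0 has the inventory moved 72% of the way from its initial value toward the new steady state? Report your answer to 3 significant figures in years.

0.0458 yr

τ = M₀/F₀ = 12120/337000 = 0.03596 yr.
The remaining gap fraction is e^(−t/τ); 72% covered ⇒ e^(−t/τ) = 0.280.
t = −τ ln(0.280) = 0.03596 × 1.273 = 0.04578 yr.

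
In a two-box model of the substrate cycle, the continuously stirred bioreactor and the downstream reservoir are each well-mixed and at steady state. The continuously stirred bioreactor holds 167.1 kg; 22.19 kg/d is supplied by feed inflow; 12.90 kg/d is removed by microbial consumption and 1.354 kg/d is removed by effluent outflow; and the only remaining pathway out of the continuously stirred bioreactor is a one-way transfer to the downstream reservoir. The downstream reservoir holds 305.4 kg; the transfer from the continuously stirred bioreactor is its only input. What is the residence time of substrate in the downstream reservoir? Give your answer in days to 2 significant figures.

Balance the continuously stirred bioreactor: ΣF_in = 22.190 kg/d.
Transfer to the downstream reservoir = ΣF_in − (12.90 + 1.354) = 7.9360 kg/d.
At steady state the output of the downstream reservoir equals its input, 7.9360 kg/d.
τ = M / F = 305.4 / 7.9360 = 38.48 d.

38 d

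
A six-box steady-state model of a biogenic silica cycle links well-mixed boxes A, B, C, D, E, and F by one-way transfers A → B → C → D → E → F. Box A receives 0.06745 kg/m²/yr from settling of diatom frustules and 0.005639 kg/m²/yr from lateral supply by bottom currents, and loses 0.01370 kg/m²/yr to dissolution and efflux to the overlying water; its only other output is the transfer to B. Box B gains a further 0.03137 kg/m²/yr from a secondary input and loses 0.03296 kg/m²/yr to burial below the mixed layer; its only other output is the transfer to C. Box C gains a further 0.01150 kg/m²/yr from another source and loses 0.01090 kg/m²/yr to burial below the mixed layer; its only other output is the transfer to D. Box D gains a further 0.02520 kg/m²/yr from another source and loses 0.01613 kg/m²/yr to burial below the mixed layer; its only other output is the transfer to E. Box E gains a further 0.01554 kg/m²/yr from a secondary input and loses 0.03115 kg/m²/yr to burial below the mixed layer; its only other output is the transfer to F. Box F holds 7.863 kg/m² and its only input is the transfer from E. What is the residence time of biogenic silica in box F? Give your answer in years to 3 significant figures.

Box A: F(A→B) = (0.06745 + 0.005639) − 0.01370 = 0.059389 kg/m²/yr.
Box B: F(B→C) = (0.059389 + 0.03137) − 0.03296 = 0.057799 kg/m²/yr.
Box C: F(C→D) = (0.057799 + 0.01150) − 0.01090 = 0.058399 kg/m²/yr.
Box D: F(D→E) = (0.058399 + 0.02520) − 0.01613 = 0.067469 kg/m²/yr.
Box E: F(E→F) = (0.067469 + 0.01554) − 0.03115 = 0.051859 kg/m²/yr.
Box F throughput = its input = 0.051859 kg/m²/yr; τ = 7.863 / 0.051859 = 151.6 yr.

152 yr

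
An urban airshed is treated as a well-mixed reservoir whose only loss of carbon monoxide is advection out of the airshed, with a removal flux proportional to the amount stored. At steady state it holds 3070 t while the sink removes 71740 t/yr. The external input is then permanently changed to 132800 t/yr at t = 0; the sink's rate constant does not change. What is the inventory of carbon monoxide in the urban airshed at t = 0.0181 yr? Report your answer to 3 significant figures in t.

3970 t

τ = M₀/F₀ = 3070/71740 = 0.04279 yr; rate constant k = 1/τ.
New steady state M_∞ = F₁/k = F₁·τ = 132800 × 0.04279 = 5683.0 t.
M(t) = M_∞ + (M₀ − M_∞)·e^(−t/τ); t/τ = 0.0181/0.04279 = 0.4230, so e^(−t/τ) = 0.6551.
M(t) = 5683.0 − 2613 × 0.6551 = 3971.2 t.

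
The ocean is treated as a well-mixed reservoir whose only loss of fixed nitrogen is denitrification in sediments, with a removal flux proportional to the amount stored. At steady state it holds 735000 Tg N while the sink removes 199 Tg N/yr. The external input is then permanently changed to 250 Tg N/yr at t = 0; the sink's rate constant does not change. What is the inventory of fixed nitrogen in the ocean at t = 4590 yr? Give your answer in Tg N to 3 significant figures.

869000 Tg N

τ = M₀/F₀ = 735000/199 = 3693 yr; rate constant k = 1/τ.
New steady state M_∞ = F₁/k = F₁·τ = 250 × 3693 = 923370 Tg N.
M(t) = M_∞ + (M₀ − M_∞)·e^(−t/τ); t/τ = 4590/3693 = 1.243, so e^(−t/τ) = 0.2886.
M(t) = 923370 − 188400 × 0.2886 = 869010 Tg N.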